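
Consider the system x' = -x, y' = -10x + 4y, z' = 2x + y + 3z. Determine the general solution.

Coefficient matrix A = [[-1, 0, 0], [-10, 4, 0], [2, 1, 3]].
det(A - λI) = 0 gives eigenvalues λ = -1, 4, 3.
For λ=-1: eigenvector (1,2,-1).
For λ=4: eigenvector (0,1,1).
For λ=3: eigenvector (0,0,-1).
General solution: c_1e^(-t)(1,2,-1) + c_2e^(4t)(0,1,1) + c_3e^(3t)(0,0,-1).

x(t) = c_1e^(-t), y(t) = 2c_1e^(-t) + c_2e^(4t), z(t) = -c_1e^(-t) + c_2e^(4t) - c_3e^(3t)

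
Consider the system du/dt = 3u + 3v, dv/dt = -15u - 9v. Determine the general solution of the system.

u(t) = -K_1e^(-3t)cos(3t) - K_2e^(-3t)sin(3t), v(t) = K_1e^(-3t)sin(3t) + 2K_1e^(-3t)cos(3t) + 2K_2e^(-3t)sin(3t) - K_2e^(-3t)cos(3t)

Coefficient matrix A = [[3, 3], [-15, -9]].
Characteristic polynomial det(A - λI) = λ^2 + 6λ + 18 = 0.
Eigenvalues λ = -3 ± 3i (complex conjugate pair).
For λ=-3+3i: an eigenvector is (-1,2) - i(0,1) = (-1, 2 - i).
A real fundamental pair from Re and Im of e^((-3+3i)t)v: X_1 = e^(-3t)(cos(3t)·(-1,2) + sin(3t)·(0,1)), X_2 = e^(-3t)(sin(3t)·(-1,2) - cos(3t)·(0,1)).
General solution: K_1X_1 + K_2X_2.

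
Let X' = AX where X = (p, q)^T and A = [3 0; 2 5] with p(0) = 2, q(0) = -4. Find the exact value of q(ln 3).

A = [[3,0],[2,5]]; eigenvalues λ = 3, 5.
Eigenvectors: (-1,1) for λ=3, (0,-1) for λ=5.
From the initial condition, c_1 = -2, c_2 = 2.
q(ln 3) = (-2)(3^3)(1) + (2)(3^5)(-1) = -540.

-540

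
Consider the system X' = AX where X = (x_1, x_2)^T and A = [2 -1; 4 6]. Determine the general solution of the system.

Coefficient matrix A = [[2, -1], [4, 6]].
Characteristic polynomial det(A - λI) = λ^2 - 8λ + 16 = 0.
Single eigenvalue λ = 4 with algebraic multiplicity 2.
Eigenvector v = (-1,2); generalized eigenvector w with (A-λI)w=v is (2,-3).
General solution: e^(4t)[C_1·v + C_2·(t·v + w)].

x_1(t) = -C_1e^(4t) - C_2te^(4t) + 2C_2e^(4t), x_2(t) = 2C_1e^(4t) + 2C_2te^(4t) - 3C_2e^(4t)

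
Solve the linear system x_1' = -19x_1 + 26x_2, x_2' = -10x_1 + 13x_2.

x_1(t) = -3K_1e^(-3t)sin(2t) + 2K_1e^(-3t)cos(2t) + 2K_2e^(-3t)sin(2t) + 3K_2e^(-3t)cos(2t), x_2(t) = -2K_1e^(-3t)sin(2t) + K_1e^(-3t)cos(2t) + K_2e^(-3t)sin(2t) + 2K_2e^(-3t)cos(2t)

Coefficient matrix A = [[-19, 26], [-10, 13]].
Characteristic polynomial det(A - λI) = λ^2 + 6λ + 13 = 0.
Eigenvalues λ = -3 ± 2i (complex conjugate pair).
For λ=-3+2i: an eigenvector is (2,1) - i(-3,-2) = (2 + 3i, 1 + 2i).
A real fundamental pair from Re and Im of e^((-3+2i)t)v: X_1 = e^(-3t)(cos(2t)·(2,1) + sin(2t)·(-3,-2)), X_2 = e^(-3t)(sin(2t)·(2,1) - cos(2t)·(-3,-2)).
General solution: K_1X_1 + K_2X_2.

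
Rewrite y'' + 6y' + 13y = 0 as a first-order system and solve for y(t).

Let x_1 = y, x_2 = y'. Then x_1' = x_2 and x_2' = -13x_1 - 6x_2.
A = [[0,1],[-13,-6]]; det(A-λI) = λ^2 + 6λ + 13.
Eigenvalues λ = -3 ± 2i.

y(t) = c_1e^(-3t)cos(2t) + c_2e^(-3t)sin(2t)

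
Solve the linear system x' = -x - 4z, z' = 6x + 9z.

Coefficient matrix A = [[-1, -4], [6, 9]].
Characteristic polynomial det(A - λI) = λ^2 - 8λ + 15 = 0.
Eigenvalues λ = 5, 3.
For λ=5: (A-λI) row 1 is [-6, -4], so an eigenvector is (2, -3).
For λ=3: (A-λI) row 1 is [-4, -4], so an eigenvector is (1, -1).
General solution: K_1e^(5t)(2,-3) + K_2e^(3t)(1,-1).

x(t) = 2K_1e^(5t) + K_2e^(3t), z(t) = -3K_1e^(5t) - K_2e^(3t)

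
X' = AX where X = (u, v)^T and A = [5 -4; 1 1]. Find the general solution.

u(t) = 2c_1e^(3t) + 2c_2te^(3t) - c_2e^(3t), v(t) = c_1e^(3t) + c_2te^(3t) - c_2e^(3t)

Coefficient matrix A = [[5, -4], [1, 1]].
Characteristic polynomial det(A - λI) = λ^2 - 6λ + 9 = 0.
Single eigenvalue λ = 3 with algebraic multiplicity 2.
Eigenvector v = (2,1); generalized eigenvector w with (A-λI)w=v is (-1,-1).
General solution: e^(3t)[c_1·v + c_2·(t·v + w)].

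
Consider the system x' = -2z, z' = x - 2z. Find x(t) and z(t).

x(t) = -c_1e^(-t)sin(t) + c_1e^(-t)cos(t) + c_2e^(-t)sin(t) + c_2e^(-t)cos(t), z(t) = c_1e^(-t)cos(t) + c_2e^(-t)sin(t)

Coefficient matrix A = [[0, -2], [1, -2]].
Characteristic polynomial det(A - λI) = λ^2 + 2λ + 2 = 0.
Eigenvalues λ = -1 ± i (complex conjugate pair).
For λ=-1+i: an eigenvector is (1,1) - i(-1,0) = (1 + i, 1).
A real fundamental pair from Re and Im of e^((-1+i)t)v: X_1 = e^(-t)(cos(t)·(1,1) + sin(t)·(-1,0)), X_2 = e^(-t)(sin(t)·(1,1) - cos(t)·(-1,0)).
General solution: c_1X_1 + c_2X_2.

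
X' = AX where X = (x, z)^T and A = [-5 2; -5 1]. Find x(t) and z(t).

Coefficient matrix A = [[-5, 2], [-5, 1]].
Characteristic polynomial det(A - λI) = λ^2 + 4λ + 5 = 0.
Eigenvalues λ = -2 ± i (complex conjugate pair).
For λ=-2+i: an eigenvector is (1,1) - i(-1,-2) = (1 + i, 1 + 2i).
A real fundamental pair from Re and Im of e^((-2+i)t)v: X_1 = e^(-2t)(cos(t)·(1,1) + sin(t)·(-1,-2)), X_2 = e^(-2t)(sin(t)·(1,1) - cos(t)·(-1,-2)).
General solution: C_1X_1 + C_2X_2.

x(t) = -C_1e^(-2t)sin(t) + C_1e^(-2t)cos(t) + C_2e^(-2t)sin(t) + C_2e^(-2t)cos(t), z(t) = -2C_1e^(-2t)sin(t) + C_1e^(-2t)cos(t) + C_2e^(-2t)sin(t) + 2C_2e^(-2t)cos(t)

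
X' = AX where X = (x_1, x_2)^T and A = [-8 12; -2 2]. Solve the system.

x_1(t) = -2K_1e^(-2t) - 3K_2e^(-4t), x_2(t) = -K_1e^(-2t) - K_2e^(-4t)

Coefficient matrix A = [[-8, 12], [-2, 2]].
Characteristic polynomial det(A - λI) = λ^2 + 6λ + 8 = 0.
Eigenvalues λ = -2, -4.
For λ=-2: (A-λI) row 1 is [-6, 12], so an eigenvector is (-2, -1).
For λ=-4: (A-λI) row 1 is [-4, 12], so an eigenvector is (-3, -1).
General solution: K_1e^(-2t)(-2,-1) + K_2e^(-4t)(-3,-1).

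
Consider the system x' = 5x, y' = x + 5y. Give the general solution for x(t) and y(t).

Coefficient matrix A = [[5, 0], [1, 5]].
Characteristic polynomial det(A - λI) = λ^2 - 10λ + 25 = 0.
Single eigenvalue λ = 5 with algebraic multiplicity 2.
Eigenvector v = (0,1); generalized eigenvector w with (A-λI)w=v is (1,-3).
General solution: e^(5t)[K_1·v + K_2·(t·v + w)].

x(t) = K_2e^(5t), y(t) = K_1e^(5t) + K_2te^(5t) - 3K_2e^(5t)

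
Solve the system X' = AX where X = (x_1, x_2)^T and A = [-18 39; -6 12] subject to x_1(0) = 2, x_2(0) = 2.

x_1(t) = 16e^(-3t)sin(3t) + 2e^(-3t)cos(3t), x_2(t) = 6e^(-3t)sin(3t) + 2e^(-3t)cos(3t)

Coefficient matrix A = [[-18, 39], [-6, 12]].
Characteristic polynomial det(A - λI) = λ^2 + 6λ + 18 = 0.
Eigenvalues λ = -3 ± 3i (complex conjugate pair).
For λ=-3+3i: an eigenvector is (-2,-1) - i(-3,-1) = (-2 + 3i, -1 + i).
A real fundamental pair from Re and Im of e^((-3+3i)t)v: X_1 = e^(-3t)(cos(3t)·(-2,-1) + sin(3t)·(-3,-1)), X_2 = e^(-3t)(sin(3t)·(-2,-1) - cos(3t)·(-3,-1)).
General solution: K_1X_1 + K_2X_2.
Applying x_1(0)=2, x_2(0)=2 gives K_1=-4, K_2=-2.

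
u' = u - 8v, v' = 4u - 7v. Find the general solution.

Coefficient matrix A = [[1, -8], [4, -7]].
Characteristic polynomial det(A - λI) = λ^2 + 6λ + 25 = 0.
Eigenvalues λ = -3 ± 4i (complex conjugate pair).
For λ=-3+4i: an eigenvector is (-1,-1) - i(1,0) = (-1 - i, -1).
A real fundamental pair from Re and Im of e^((-3+4i)t)v: X_1 = e^(-3t)(cos(4t)·(-1,-1) + sin(4t)·(1,0)), X_2 = e^(-3t)(sin(4t)·(-1,-1) - cos(4t)·(1,0)).
General solution: c_1X_1 + c_2X_2.

u(t) = c_1e^(-3t)sin(4t) - c_1e^(-3t)cos(4t) - c_2e^(-3t)sin(4t) - c_2e^(-3t)cos(4t), v(t) = -c_1e^(-3t)cos(4t) - c_2e^(-3t)sin(4t)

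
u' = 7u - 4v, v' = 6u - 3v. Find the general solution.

Coefficient matrix A = [[7, -4], [6, -3]].
Characteristic polynomial det(A - λI) = λ^2 - 4λ + 3 = 0.
Eigenvalues λ = 1, 3.
For λ=1: (A-λI) row 1 is [6, -4], so an eigenvector is (2, 3).
For λ=3: (A-λI) row 1 is [4, -4], so an eigenvector is (-1, -1).
General solution: C_1e^(t)(2,3) + C_2e^(3t)(-1,-1).

u(t) = 2C_1e^(t) - C_2e^(3t), v(t) = 3C_1e^(t) - C_2e^(3t)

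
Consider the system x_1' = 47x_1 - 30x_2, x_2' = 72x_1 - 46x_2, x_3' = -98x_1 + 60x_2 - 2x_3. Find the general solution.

x_1(t) = 5c_1e^(-t) - 2c_3e^(2t), x_2(t) = 8c_1e^(-t) - 3c_3e^(2t), x_3(t) = -10c_1e^(-t) + c_2e^(-2t) + 4c_3e^(2t)

Coefficient matrix A = [[47, -30, 0], [72, -46, 0], [-98, 60, -2]].
det(A - λI) = 0 gives eigenvalues λ = -1, -2, 2.
For λ=-1: eigenvector (5,8,-10).
For λ=-2: eigenvector (0,0,1).
For λ=2: eigenvector (-2,-3,4).
General solution: c_1e^(-t)(5,8,-10) + c_2e^(-2t)(0,0,1) + c_3e^(2t)(-2,-3,4).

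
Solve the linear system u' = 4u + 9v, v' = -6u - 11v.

Coefficient matrix A = [[4, 9], [-6, -11]].
Characteristic polynomial det(A - λI) = λ^2 + 7λ + 10 = 0.
Eigenvalues λ = -2, -5.
For λ=-2: (A-λI) row 1 is [6, 9], so an eigenvector is (3, -2).
For λ=-5: (A-λI) row 1 is [9, 9], so an eigenvector is (-1, 1).
General solution: c_1e^(-2t)(3,-2) + c_2e^(-5t)(-1,1).

u(t) = 3c_1e^(-2t) - c_2e^(-5t), v(t) = -2c_1e^(-2t) + c_2e^(-5t)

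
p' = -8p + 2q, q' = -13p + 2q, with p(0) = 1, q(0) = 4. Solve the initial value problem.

Coefficient matrix A = [[-8, 2], [-13, 2]].
Characteristic polynomial det(A - λI) = λ^2 + 6λ + 10 = 0.
Eigenvalues λ = -3 ± i (complex conjugate pair).
For λ=-3+i: an eigenvector is (1,2) - i(-1,-3) = (1 + i, 2 + 3i).
A real fundamental pair from Re and Im of e^((-3+i)t)v: X_1 = e^(-3t)(cos(t)·(1,2) + sin(t)·(-1,-3)), X_2 = e^(-3t)(sin(t)·(1,2) - cos(t)·(-1,-3)).
General solution: c_1X_1 + c_2X_2.
Applying p(0)=1, q(0)=4 gives c_1=-1, c_2=2.

p(t) = 3e^(-3t)sin(t) + e^(-3t)cos(t), q(t) = 7e^(-3t)sin(t) + 4e^(-3t)cos(t)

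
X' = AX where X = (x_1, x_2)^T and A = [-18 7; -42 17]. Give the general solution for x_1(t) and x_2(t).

Coefficient matrix A = [[-18, 7], [-42, 17]].
Characteristic polynomial det(A - λI) = λ^2 + λ - 12 = 0.
Eigenvalues λ = -4, 3.
For λ=-4: (A-λI) row 1 is [-14, 7], so an eigenvector is (-1, -2).
For λ=3: (A-λI) row 1 is [-21, 7], so an eigenvector is (1, 3).
General solution: K_1e^(-4t)(-1,-2) + K_2e^(3t)(1,3).

x_1(t) = -K_1e^(-4t) + K_2e^(3t), x_2(t) = -2K_1e^(-4t) + 3K_2e^(3t)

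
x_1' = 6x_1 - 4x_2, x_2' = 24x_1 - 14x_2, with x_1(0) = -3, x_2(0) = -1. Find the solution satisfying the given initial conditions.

Coefficient matrix A = [[6, -4], [24, -14]].
Characteristic polynomial det(A - λI) = λ^2 + 8λ + 12 = 0.
Eigenvalues λ = -6, -2.
For λ=-6: (A-λI) row 1 is [12, -4], so an eigenvector is (-1, -3).
For λ=-2: (A-λI) row 1 is [8, -4], so an eigenvector is (-1, -2).
General solution: c_1e^(-6t)(-1,-3) + c_2e^(-2t)(-1,-2).
Applying x_1(0)=-3, x_2(0)=-1 gives c_1=-5, c_2=8.

x_1(t) = -8e^(-2t) + 5e^(-6t), x_2(t) = -16e^(-2t) + 15e^(-6t)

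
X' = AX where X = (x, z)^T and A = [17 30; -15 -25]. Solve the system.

Coefficient matrix A = [[17, 30], [-15, -25]].
Characteristic polynomial det(A - λI) = λ^2 + 8λ + 25 = 0.
Eigenvalues λ = -4 ± 3i (complex conjugate pair).
For λ=-4+3i: an eigenvector is (-1,1) - i(3,-2) = (-1 - 3i, 1 + 2i).
A real fundamental pair from Re and Im of e^((-4+3i)t)v: X_1 = e^(-4t)(cos(3t)·(-1,1) + sin(3t)·(3,-2)), X_2 = e^(-4t)(sin(3t)·(-1,1) - cos(3t)·(3,-2)).
General solution: c_1X_1 + c_2X_2.

x(t) = 3c_1e^(-4t)sin(3t) - c_1e^(-4t)cos(3t) - c_2e^(-4t)sin(3t) - 3c_2e^(-4t)cos(3t), z(t) = -2c_1e^(-4t)sin(3t) + c_1e^(-4t)cos(3t) + c_2e^(-4t)sin(3t) + 2c_2e^(-4t)cos(3t)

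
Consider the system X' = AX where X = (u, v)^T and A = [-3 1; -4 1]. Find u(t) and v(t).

u(t) = -C_1e^(-t) - C_2te^(-t), v(t) = -2C_1e^(-t) - 2C_2te^(-t) - C_2e^(-t)

Coefficient matrix A = [[-3, 1], [-4, 1]].
Characteristic polynomial det(A - λI) = λ^2 + 2λ + 1 = 0.
Single eigenvalue λ = -1 with algebraic multiplicity 2.
Eigenvector v = (-1,-2); generalized eigenvector w with (A-λI)w=v is (0,-1).
General solution: e^(-t)[C_1·v + C_2·(t·v + w)].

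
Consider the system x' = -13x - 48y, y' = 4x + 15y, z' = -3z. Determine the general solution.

x(t) = 4C_1e^(-t) - 3C_2e^(3t), y(t) = -C_1e^(-t) + C_2e^(3t), z(t) = C_3e^(-3t)

Coefficient matrix A = [[-13, -48, 0], [4, 15, 0], [0, 0, -3]].
det(A - λI) = 0 gives eigenvalues λ = -1, 3, -3.
For λ=-1: eigenvector (4,-1,0).
For λ=3: eigenvector (-3,1,0).
For λ=-3: eigenvector (0,0,1).
General solution: C_1e^(-t)(4,-1,0) + C_2e^(3t)(-3,1,0) + C_3e^(-3t)(0,0,1).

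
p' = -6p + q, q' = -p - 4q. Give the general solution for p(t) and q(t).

p(t) = -C_1e^(-5t) - C_2te^(-5t) - 2C_2e^(-5t), q(t) = -C_1e^(-5t) - C_2te^(-5t) - 3C_2e^(-5t)

Coefficient matrix A = [[-6, 1], [-1, -4]].
Characteristic polynomial det(A - λI) = λ^2 + 10λ + 25 = 0.
Single eigenvalue λ = -5 with algebraic multiplicity 2.
Eigenvector v = (-1,-1); generalized eigenvector w with (A-λI)w=v is (-2,-3).
General solution: e^(-5t)[C_1·v + C_2·(t·v + w)].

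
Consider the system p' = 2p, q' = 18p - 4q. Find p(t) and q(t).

Coefficient matrix A = [[2, 0], [18, -4]].
Characteristic polynomial det(A - λI) = λ^2 + 2λ - 8 = 0.
Eigenvalues λ = -4, 2.
For λ=-4: (A-λI) row 1 is [6, 0], so an eigenvector is (0, 1).
For λ=2: (A-λI) row 2 is [18, -6], so an eigenvector is (1, 3).
General solution: c_1e^(-4t)(0,1) + c_2e^(2t)(1,3).

p(t) = c_2e^(2t), q(t) = c_1e^(-4t) + 3c_2e^(2t)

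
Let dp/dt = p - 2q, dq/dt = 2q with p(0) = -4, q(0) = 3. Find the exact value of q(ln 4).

48

A = [[1,-2],[0,2]]; eigenvalues λ = 1, 2.
Eigenvectors: (1,0) for λ=1, (-2,1) for λ=2.
From the initial condition, c_1 = 2, c_2 = 3.
q(ln 4) = (2)(4^1)(0) + (3)(4^2)(1) = 48.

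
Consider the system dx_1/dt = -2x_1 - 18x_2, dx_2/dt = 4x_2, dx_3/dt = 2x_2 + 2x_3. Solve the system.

x_1(t) = C_1e^(-2t) - 3C_2e^(4t), x_2(t) = C_2e^(4t), x_3(t) = C_2e^(4t) + C_3e^(2t)

Coefficient matrix A = [[-2, -18, 0], [0, 4, 0], [0, 2, 2]].
det(A - λI) = 0 gives eigenvalues λ = -2, 4, 2.
For λ=-2: eigenvector (1,0,0).
For λ=4: eigenvector (-3,1,1).
For λ=2: eigenvector (0,0,1).
General solution: C_1e^(-2t)(1,0,0) + C_2e^(4t)(-3,1,1) + C_3e^(2t)(0,0,1).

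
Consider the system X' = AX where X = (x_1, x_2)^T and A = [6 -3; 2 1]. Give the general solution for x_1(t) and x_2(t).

Coefficient matrix A = [[6, -3], [2, 1]].
Characteristic polynomial det(A - λI) = λ^2 - 7λ + 12 = 0.
Eigenvalues λ = 4, 3.
For λ=4: (A-λI) row 1 is [2, -3], so an eigenvector is (3, 2).
For λ=3: (A-λI) row 1 is [3, -3], so an eigenvector is (-1, -1).
General solution: c_1e^(4t)(3,2) + c_2e^(3t)(-1,-1).

x_1(t) = 3c_1e^(4t) - c_2e^(3t), x_2(t) = 2c_1e^(4t) - c_2e^(3t)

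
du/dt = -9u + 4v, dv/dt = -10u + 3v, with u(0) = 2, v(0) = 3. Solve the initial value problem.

u(t) = 2e^(-3t)cos(2t), v(t) = -e^(-3t)sin(2t) + 3e^(-3t)cos(2t)

Coefficient matrix A = [[-9, 4], [-10, 3]].
Characteristic polynomial det(A - λI) = λ^2 + 6λ + 13 = 0.
Eigenvalues λ = -3 ± 2i (complex conjugate pair).
For λ=-3+2i: an eigenvector is (-1,-2) - i(-1,-1) = (-1 + i, -2 + i).
A real fundamental pair from Re and Im of e^((-3+2i)t)v: X_1 = e^(-3t)(cos(2t)·(-1,-2) + sin(2t)·(-1,-1)), X_2 = e^(-3t)(sin(2t)·(-1,-2) - cos(2t)·(-1,-1)).
General solution: c_1X_1 + c_2X_2.
Applying u(0)=2, v(0)=3 gives c_1=-1, c_2=1.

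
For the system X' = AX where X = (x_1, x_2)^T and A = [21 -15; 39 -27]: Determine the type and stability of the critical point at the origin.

stable spiral

A = [[21,-15],[39,-27]]; det(A-λI) = λ^2 + 6λ + 18.
λ = -3 ± 3i: negative real part.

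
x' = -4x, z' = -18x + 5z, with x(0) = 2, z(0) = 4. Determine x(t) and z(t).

x(t) = 2e^(-4t), z(t) = 4e^(-4t)

Coefficient matrix A = [[-4, 0], [-18, 5]].
Characteristic polynomial det(A - λI) = λ^2 - λ - 20 = 0.
Eigenvalues λ = 5, -4.
For λ=5: (A-λI) row 1 is [-9, 0], so an eigenvector is (0, -1).
For λ=-4: (A-λI) row 2 is [-18, 9], so an eigenvector is (-1, -2).
General solution: K_1e^(5t)(0,-1) + K_2e^(-4t)(-1,-2).
Applying x(0)=2, z(0)=4 gives K_1=0, K_2=-2.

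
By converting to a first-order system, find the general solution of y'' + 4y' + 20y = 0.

y(t) = K_1e^(-2t)cos(4t) + K_2e^(-2t)sin(4t)

Let x_1 = y, x_2 = y'. Then x_1' = x_2 and x_2' = -20x_1 - 4x_2.
A = [[0,1],[-20,-4]]; det(A-λI) = λ^2 + 4λ + 20.
Eigenvalues λ = -2 ± 4i.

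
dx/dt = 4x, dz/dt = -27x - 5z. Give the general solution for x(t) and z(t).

Coefficient matrix A = [[4, 0], [-27, -5]].
Characteristic polynomial det(A - λI) = λ^2 + λ - 20 = 0.
Eigenvalues λ = -5, 4.
For λ=-5: (A-λI) row 1 is [9, 0], so an eigenvector is (0, -1).
For λ=4: (A-λI) row 2 is [-27, -9], so an eigenvector is (-1, 3).
General solution: K_1e^(-5t)(0,-1) + K_2e^(4t)(-1,3).

x(t) = -K_2e^(4t), z(t) = -K_1e^(-5t) + 3K_2e^(4t)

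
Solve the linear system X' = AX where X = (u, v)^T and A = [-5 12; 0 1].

Coefficient matrix A = [[-5, 12], [0, 1]].
Characteristic polynomial det(A - λI) = λ^2 + 4λ - 5 = 0.
Eigenvalues λ = -5, 1.
For λ=-5: (A-λI) row 1 is [0, 12], so an eigenvector is (1, 0).
For λ=1: (A-λI) row 1 is [-6, 12], so an eigenvector is (2, 1).
General solution: K_1e^(-5t)(1,0) + K_2e^(t)(2,1).

u(t) = K_1e^(-5t) + 2K_2e^(t), v(t) = K_2e^(t)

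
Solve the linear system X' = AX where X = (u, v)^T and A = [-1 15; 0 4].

u(t) = -K_1e^(-t) - 3K_2e^(4t), v(t) = -K_2e^(4t)

Coefficient matrix A = [[-1, 15], [0, 4]].
Characteristic polynomial det(A - λI) = λ^2 - 3λ - 4 = 0.
Eigenvalues λ = -1, 4.
For λ=-1: (A-λI) row 1 is [0, 15], so an eigenvector is (-1, 0).
For λ=4: (A-λI) row 1 is [-5, 15], so an eigenvector is (-3, -1).
General solution: K_1e^(-t)(-1,0) + K_2e^(4t)(-3,-1).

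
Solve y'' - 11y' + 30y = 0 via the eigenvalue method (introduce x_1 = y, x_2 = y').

y(t) = C_1e^(5t) + C_2e^(6t)

Let x_1 = y, x_2 = y'. Then x_1' = x_2 and x_2' = -30x_1 + 11x_2.
A = [[0,1],[-30,11]]; det(A-λI) = λ^2 - 11λ + 30.
Eigenvalues λ = 5, 6 with eigenvectors (1,5), (1,6).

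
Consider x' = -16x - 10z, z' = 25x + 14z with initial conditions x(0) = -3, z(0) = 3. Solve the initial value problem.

x(t) = 3e^(-t)sin(5t) - 3e^(-t)cos(5t), z(t) = -6e^(-t)sin(5t) + 3e^(-t)cos(5t)

Coefficient matrix A = [[-16, -10], [25, 14]].
Characteristic polynomial det(A - λI) = λ^2 + 2λ + 26 = 0.
Eigenvalues λ = -1 ± 5i (complex conjugate pair).
For λ=-1+5i: an eigenvector is (1,-2) - i(1,-1) = (1 - i, -2 + i).
A real fundamental pair from Re and Im of e^((-1+5i)t)v: X_1 = e^(-t)(cos(5t)·(1,-2) + sin(5t)·(1,-1)), X_2 = e^(-t)(sin(5t)·(1,-2) - cos(5t)·(1,-1)).
General solution: K_1X_1 + K_2X_2.
Applying x(0)=-3, z(0)=3 gives K_1=0, K_2=3.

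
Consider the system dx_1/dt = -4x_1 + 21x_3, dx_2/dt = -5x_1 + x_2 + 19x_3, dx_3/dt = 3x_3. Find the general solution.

Coefficient matrix A = [[-4, 0, 21], [-5, 1, 19], [0, 0, 3]].
det(A - λI) = 0 gives eigenvalues λ = -4, 1, 3.
For λ=-4: eigenvector (1,1,0).
For λ=1: eigenvector (0,1,0).
For λ=3: eigenvector (3,2,1).
General solution: K_1e^(-4t)(1,1,0) + K_2e^(t)(0,1,0) + K_3e^(3t)(3,2,1).

x_1(t) = K_1e^(-4t) + 3K_3e^(3t), x_2(t) = K_1e^(-4t) + K_2e^(t) + 2K_3e^(3t), x_3(t) = K_3e^(3t)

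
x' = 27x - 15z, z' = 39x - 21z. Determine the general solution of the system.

x(t) = -2K_1e^(3t)sin(3t) + K_1e^(3t)cos(3t) + K_2e^(3t)sin(3t) + 2K_2e^(3t)cos(3t), z(t) = -3K_1e^(3t)sin(3t) + 2K_1e^(3t)cos(3t) + 2K_2e^(3t)sin(3t) + 3K_2e^(3t)cos(3t)

Coefficient matrix A = [[27, -15], [39, -21]].
Characteristic polynomial det(A - λI) = λ^2 - 6λ + 18 = 0.
Eigenvalues λ = 3 ± 3i (complex conjugate pair).
For λ=3+3i: an eigenvector is (1,2) - i(-2,-3) = (1 + 2i, 2 + 3i).
A real fundamental pair from Re and Im of e^((3+3i)t)v: X_1 = e^(3t)(cos(3t)·(1,2) + sin(3t)·(-2,-3)), X_2 = e^(3t)(sin(3t)·(1,2) - cos(3t)·(-2,-3)).
General solution: K_1X_1 + K_2X_2.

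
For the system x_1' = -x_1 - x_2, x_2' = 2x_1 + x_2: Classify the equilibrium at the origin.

A = [[-1,-1],[2,1]]; det(A-λI) = λ^2 + 1.
λ = 0 ± i: zero real part.

center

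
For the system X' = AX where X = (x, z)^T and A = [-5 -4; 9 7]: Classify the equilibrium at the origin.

A = [[-5,-4],[9,7]]; det(A-λI) = λ^2 - 2λ + 1.
repeated λ = 1 with a single eigenvector.

unstable improper node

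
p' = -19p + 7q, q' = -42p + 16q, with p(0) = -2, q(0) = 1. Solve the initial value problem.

Coefficient matrix A = [[-19, 7], [-42, 16]].
Characteristic polynomial det(A - λI) = λ^2 + 3λ - 10 = 0.
Eigenvalues λ = 2, -5.
For λ=2: (A-λI) row 1 is [-21, 7], so an eigenvector is (-1, -3).
For λ=-5: (A-λI) row 1 is [-14, 7], so an eigenvector is (-1, -2).
General solution: C_1e^(2t)(-1,-3) + C_2e^(-5t)(-1,-2).
Applying p(0)=-2, q(0)=1 gives C_1=-5, C_2=7.

p(t) = 5e^(2t) - 7e^(-5t), q(t) = 15e^(2t) - 14e^(-5t)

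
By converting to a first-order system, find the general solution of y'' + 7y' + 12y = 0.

Let x_1 = y, x_2 = y'. Then x_1' = x_2 and x_2' = -12x_1 - 7x_2.
A = [[0,1],[-12,-7]]; det(A-λI) = λ^2 + 7λ + 12.
Eigenvalues λ = -4, -3 with eigenvectors (1,-4), (1,-3).

y(t) = C_1e^(-4t) + C_2e^(-3t)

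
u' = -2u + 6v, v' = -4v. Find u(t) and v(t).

u(t) = -3c_1e^(-4t) - c_2e^(-2t), v(t) = c_1e^(-4t)

Coefficient matrix A = [[-2, 6], [0, -4]].
Characteristic polynomial det(A - λI) = λ^2 + 6λ + 8 = 0.
Eigenvalues λ = -4, -2.
For λ=-4: (A-λI) row 1 is [2, 6], so an eigenvector is (-3, 1).
For λ=-2: (A-λI) row 1 is [0, 6], so an eigenvector is (-1, 0).
General solution: c_1e^(-4t)(-3,1) + c_2e^(-2t)(-1,0).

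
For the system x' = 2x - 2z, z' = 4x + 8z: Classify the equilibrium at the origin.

A = [[2,-2],[4,8]]; det(A-λI) = λ^2 - 10λ + 24.
λ = 6, 4: both positive.

unstable node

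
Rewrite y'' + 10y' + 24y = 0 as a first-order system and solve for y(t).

Let x_1 = y, x_2 = y'. Then x_1' = x_2 and x_2' = -24x_1 - 10x_2.
A = [[0,1],[-24,-10]]; det(A-λI) = λ^2 + 10λ + 24.
Eigenvalues λ = -4, -6 with eigenvectors (1,-4), (1,-6).

y(t) = C_1e^(-4t) + C_2e^(-6t)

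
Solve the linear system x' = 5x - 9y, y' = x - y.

x(t) = 3C_1e^(2t) + 3C_2te^(2t) - 2C_2e^(2t), y(t) = C_1e^(2t) + C_2te^(2t) - C_2e^(2t)

Coefficient matrix A = [[5, -9], [1, -1]].
Characteristic polynomial det(A - λI) = λ^2 - 4λ + 4 = 0.
Single eigenvalue λ = 2 with algebraic multiplicity 2.
Eigenvector v = (3,1); generalized eigenvector w with (A-λI)w=v is (-2,-1).
General solution: e^(2t)[C_1·v + C_2·(t·v + w)].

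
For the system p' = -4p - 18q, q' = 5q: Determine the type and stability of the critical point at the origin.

saddle

A = [[-4,-18],[0,5]]; det(A-λI) = λ^2 - λ - 20.
λ = 5, -4: opposite signs.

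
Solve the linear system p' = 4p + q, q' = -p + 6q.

p(t) = -C_1e^(5t) - C_2te^(5t) - 2C_2e^(5t), q(t) = -C_1e^(5t) - C_2te^(5t) - 3C_2e^(5t)

Coefficient matrix A = [[4, 1], [-1, 6]].
Characteristic polynomial det(A - λI) = λ^2 - 10λ + 25 = 0.
Single eigenvalue λ = 5 with algebraic multiplicity 2.
Eigenvector v = (-1,-1); generalized eigenvector w with (A-λI)w=v is (-2,-3).
General solution: e^(5t)[C_1·v + C_2·(t·v + w)].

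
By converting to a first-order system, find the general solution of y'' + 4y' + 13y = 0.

y(t) = c_1e^(-2t)cos(3t) + c_2e^(-2t)sin(3t)

Let x_1 = y, x_2 = y'. Then x_1' = x_2 and x_2' = -13x_1 - 4x_2.
A = [[0,1],[-13,-4]]; det(A-λI) = λ^2 + 4λ + 13.
Eigenvalues λ = -2 ± 3i.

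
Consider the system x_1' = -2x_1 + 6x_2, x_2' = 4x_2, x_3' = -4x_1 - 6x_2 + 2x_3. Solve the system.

Coefficient matrix A = [[-2, 6, 0], [0, 4, 0], [-4, -6, 2]].
det(A - λI) = 0 gives eigenvalues λ = -2, 4, 2.
For λ=-2: eigenvector (1,0,1).
For λ=4: eigenvector (1,1,-5).
For λ=2: eigenvector (0,0,1).
General solution: c_1e^(-2t)(1,0,1) + c_2e^(4t)(1,1,-5) + c_3e^(2t)(0,0,1).

x_1(t) = c_1e^(-2t) + c_2e^(4t), x_2(t) = c_2e^(4t), x_3(t) = c_1e^(-2t) - 5c_2e^(4t) + c_3e^(2t)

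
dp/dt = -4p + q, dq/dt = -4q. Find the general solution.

p(t) = K_1e^(-4t) + K_2te^(-4t) + 2K_2e^(-4t), q(t) = K_2e^(-4t)

Coefficient matrix A = [[-4, 1], [0, -4]].
Characteristic polynomial det(A - λI) = λ^2 + 8λ + 16 = 0.
Single eigenvalue λ = -4 with algebraic multiplicity 2.
Eigenvector v = (1,0); generalized eigenvector w with (A-λI)w=v is (2,1).
General solution: e^(-4t)[K_1·v + K_2·(t·v + w)].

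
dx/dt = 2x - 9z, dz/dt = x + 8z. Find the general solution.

x(t) = -3c_1e^(5t) - 3c_2te^(5t) + c_2e^(5t), z(t) = c_1e^(5t) + c_2te^(5t)

Coefficient matrix A = [[2, -9], [1, 8]].
Characteristic polynomial det(A - λI) = λ^2 - 10λ + 25 = 0.
Single eigenvalue λ = 5 with algebraic multiplicity 2.
Eigenvector v = (-3,1); generalized eigenvector w with (A-λI)w=v is (1,0).
General solution: e^(5t)[c_1·v + c_2·(t·v + w)].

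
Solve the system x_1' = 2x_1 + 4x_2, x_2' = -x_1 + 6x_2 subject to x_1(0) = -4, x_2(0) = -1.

x_1(t) = 4te^(4t) - 4e^(4t), x_2(t) = 2te^(4t) - e^(4t)

Coefficient matrix A = [[2, 4], [-1, 6]].
Characteristic polynomial det(A - λI) = λ^2 - 8λ + 16 = 0.
Single eigenvalue λ = 4 with algebraic multiplicity 2.
Eigenvector v = (-2,-1); generalized eigenvector w with (A-λI)w=v is (-3,-2).
General solution: e^(4t)[K_1·v + K_2·(t·v + w)].
Applying x_1(0)=-4, x_2(0)=-1 gives K_1=5, K_2=-2.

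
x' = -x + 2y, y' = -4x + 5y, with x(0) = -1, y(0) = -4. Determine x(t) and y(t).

Coefficient matrix A = [[-1, 2], [-4, 5]].
Characteristic polynomial det(A - λI) = λ^2 - 4λ + 3 = 0.
Eigenvalues λ = 3, 1.
For λ=3: (A-λI) row 1 is [-4, 2], so an eigenvector is (1, 2).
For λ=1: (A-λI) row 1 is [-2, 2], so an eigenvector is (1, 1).
General solution: c_1e^(3t)(1,2) + c_2e^(t)(1,1).
Applying x(0)=-1, y(0)=-4 gives c_1=-3, c_2=2.

x(t) = -3e^(3t) + 2e^(t), y(t) = -6e^(3t) + 2e^(t)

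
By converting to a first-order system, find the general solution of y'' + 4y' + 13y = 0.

y(t) = K_1e^(-2t)cos(3t) + K_2e^(-2t)sin(3t)

Let x_1 = y, x_2 = y'. Then x_1' = x_2 and x_2' = -13x_1 - 4x_2.
A = [[0,1],[-13,-4]]; det(A-λI) = λ^2 + 4λ + 13.
Eigenvalues λ = -2 ± 3i.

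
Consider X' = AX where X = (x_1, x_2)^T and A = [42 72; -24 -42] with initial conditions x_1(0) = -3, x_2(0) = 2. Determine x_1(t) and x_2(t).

x_1(t) = -3e^(-6t), x_2(t) = 2e^(-6t)

Coefficient matrix A = [[42, 72], [-24, -42]].
Characteristic polynomial det(A - λI) = λ^2 - 36 = 0.
Eigenvalues λ = 6, -6.
For λ=6: (A-λI) row 1 is [36, 72], so an eigenvector is (2, -1).
For λ=-6: (A-λI) row 1 is [48, 72], so an eigenvector is (-3, 2).
General solution: C_1e^(6t)(2,-1) + C_2e^(-6t)(-3,2).
Applying x_1(0)=-3, x_2(0)=2 gives C_1=0, C_2=1.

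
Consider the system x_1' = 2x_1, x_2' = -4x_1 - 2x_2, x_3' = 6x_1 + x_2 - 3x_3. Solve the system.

x_1(t) = c_1e^(2t), x_2(t) = -c_1e^(2t) + c_2e^(-2t), x_3(t) = c_1e^(2t) + c_2e^(-2t) + c_3e^(-3t)

Coefficient matrix A = [[2, 0, 0], [-4, -2, 0], [6, 1, -3]].
det(A - λI) = 0 gives eigenvalues λ = 2, -2, -3.
For λ=2: eigenvector (1,-1,1).
For λ=-2: eigenvector (0,1,1).
For λ=-3: eigenvector (0,0,1).
General solution: c_1e^(2t)(1,-1,1) + c_2e^(-2t)(0,1,1) + c_3e^(-3t)(0,0,1).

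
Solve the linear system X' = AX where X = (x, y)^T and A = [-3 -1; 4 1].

Coefficient matrix A = [[-3, -1], [4, 1]].
Characteristic polynomial det(A - λI) = λ^2 + 2λ + 1 = 0.
Single eigenvalue λ = -1 with algebraic multiplicity 2.
Eigenvector v = (1,-2); generalized eigenvector w with (A-λI)w=v is (0,-1).
General solution: e^(-t)[C_1·v + C_2·(t·v + w)].

x(t) = C_1e^(-t) + C_2te^(-t), y(t) = -2C_1e^(-t) - 2C_2te^(-t) - C_2e^(-t)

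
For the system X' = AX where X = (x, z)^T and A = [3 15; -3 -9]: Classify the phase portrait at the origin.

A = [[3,15],[-3,-9]]; det(A-λI) = λ^2 + 6λ + 18.
λ = -3 ± 3i: negative real part.

stable spiral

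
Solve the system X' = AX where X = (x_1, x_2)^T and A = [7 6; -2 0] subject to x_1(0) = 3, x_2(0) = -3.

x_1(t) = -6e^(4t) + 9e^(3t), x_2(t) = 3e^(4t) - 6e^(3t)

Coefficient matrix A = [[7, 6], [-2, 0]].
Characteristic polynomial det(A - λI) = λ^2 - 7λ + 12 = 0.
Eigenvalues λ = 4, 3.
For λ=4: (A-λI) row 1 is [3, 6], so an eigenvector is (-2, 1).
For λ=3: (A-λI) row 1 is [4, 6], so an eigenvector is (-3, 2).
General solution: C_1e^(4t)(-2,1) + C_2e^(3t)(-3,2).
Applying x_1(0)=3, x_2(0)=-3 gives C_1=3, C_2=-3.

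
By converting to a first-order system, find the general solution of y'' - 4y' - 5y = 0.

y(t) = K_1e^(-t) + K_2e^(5t)

Let x_1 = y, x_2 = y'. Then x_1' = x_2 and x_2' = 5x_1 + 4x_2.
A = [[0,1],[5,4]]; det(A-λI) = λ^2 - 4λ - 5.
Eigenvalues λ = -1, 5 with eigenvectors (1,-1), (1,5).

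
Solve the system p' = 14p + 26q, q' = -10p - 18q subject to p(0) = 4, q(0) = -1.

p(t) = 19e^(-2t)sin(2t) + 4e^(-2t)cos(2t), q(t) = -12e^(-2t)sin(2t) - e^(-2t)cos(2t)

Coefficient matrix A = [[14, 26], [-10, -18]].
Characteristic polynomial det(A - λI) = λ^2 + 4λ + 8 = 0.
Eigenvalues λ = -2 ± 2i (complex conjugate pair).
For λ=-2+2i: an eigenvector is (3,-2) - i(-2,1) = (3 + 2i, -2 - i).
A real fundamental pair from Re and Im of e^((-2+2i)t)v: X_1 = e^(-2t)(cos(2t)·(3,-2) + sin(2t)·(-2,1)), X_2 = e^(-2t)(sin(2t)·(3,-2) - cos(2t)·(-2,1)).
General solution: K_1X_1 + K_2X_2.
Applying p(0)=4, q(0)=-1 gives K_1=-2, K_2=5.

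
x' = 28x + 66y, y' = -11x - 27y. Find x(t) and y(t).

Coefficient matrix A = [[28, 66], [-11, -27]].
Characteristic polynomial det(A - λI) = λ^2 - λ - 30 = 0.
Eigenvalues λ = -5, 6.
For λ=-5: (A-λI) row 1 is [33, 66], so an eigenvector is (2, -1).
For λ=6: (A-λI) row 1 is [22, 66], so an eigenvector is (3, -1).
General solution: c_1e^(-5t)(2,-1) + c_2e^(6t)(3,-1).

x(t) = 2c_1e^(-5t) + 3c_2e^(6t), y(t) = -c_1e^(-5t) - c_2e^(6t)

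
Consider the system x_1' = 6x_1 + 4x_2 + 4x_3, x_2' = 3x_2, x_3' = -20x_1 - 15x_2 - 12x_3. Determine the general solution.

x_1(t) = K_1e^(-2t) - 2K_3e^(-4t), x_2(t) = K_2e^(3t), x_3(t) = -2K_1e^(-2t) - K_2e^(3t) + 5K_3e^(-4t)

Coefficient matrix A = [[6, 4, 4], [0, 3, 0], [-20, -15, -12]].
det(A - λI) = 0 gives eigenvalues λ = -2, 3, -4.
For λ=-2: eigenvector (1,0,-2).
For λ=3: eigenvector (0,1,-1).
For λ=-4: eigenvector (-2,0,5).
General solution: K_1e^(-2t)(1,0,-2) + K_2e^(3t)(0,1,-1) + K_3e^(-4t)(-2,0,5).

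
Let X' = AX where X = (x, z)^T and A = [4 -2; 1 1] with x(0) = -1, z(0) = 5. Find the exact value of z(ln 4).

A = [[4,-2],[1,1]]; eigenvalues λ = 2, 3.
Eigenvectors: (1,1) for λ=2, (2,1) for λ=3.
From the initial condition, c_1 = 11, c_2 = -6.
z(ln 4) = (11)(4^2)(1) + (-6)(4^3)(1) = -208.

-208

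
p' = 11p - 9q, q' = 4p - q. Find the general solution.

Coefficient matrix A = [[11, -9], [4, -1]].
Characteristic polynomial det(A - λI) = λ^2 - 10λ + 25 = 0.
Single eigenvalue λ = 5 with algebraic multiplicity 2.
Eigenvector v = (-3,-2); generalized eigenvector w with (A-λI)w=v is (-2,-1).
General solution: e^(5t)[C_1·v + C_2·(t·v + w)].

p(t) = -3C_1e^(5t) - 3C_2te^(5t) - 2C_2e^(5t), q(t) = -2C_1e^(5t) - 2C_2te^(5t) - C_2e^(5t)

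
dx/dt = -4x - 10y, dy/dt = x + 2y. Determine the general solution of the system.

Coefficient matrix A = [[-4, -10], [1, 2]].
Characteristic polynomial det(A - λI) = λ^2 + 2λ + 2 = 0.
Eigenvalues λ = -1 ± i (complex conjugate pair).
For λ=-1+i: an eigenvector is (1,0) - i(-3,1) = (1 + 3i, 0 - i).
A real fundamental pair from Re and Im of e^((-1+i)t)v: X_1 = e^(-t)(cos(t)·(1,0) + sin(t)·(-3,1)), X_2 = e^(-t)(sin(t)·(1,0) - cos(t)·(-3,1)).
General solution: C_1X_1 + C_2X_2.

x(t) = -3C_1e^(-t)sin(t) + C_1e^(-t)cos(t) + C_2e^(-t)sin(t) + 3C_2e^(-t)cos(t), y(t) = C_1e^(-t)sin(t) - C_2e^(-t)cos(t)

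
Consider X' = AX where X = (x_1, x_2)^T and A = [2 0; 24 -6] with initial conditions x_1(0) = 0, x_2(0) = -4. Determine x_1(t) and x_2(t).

x_1(t) = 0, x_2(t) = -4e^(-6t)

Coefficient matrix A = [[2, 0], [24, -6]].
Characteristic polynomial det(A - λI) = λ^2 + 4λ - 12 = 0.
Eigenvalues λ = -6, 2.
For λ=-6: (A-λI) row 1 is [8, 0], so an eigenvector is (0, 1).
For λ=2: (A-λI) row 2 is [24, -8], so an eigenvector is (-1, -3).
General solution: c_1e^(-6t)(0,1) + c_2e^(2t)(-1,-3).
Applying x_1(0)=0, x_2(0)=-4 gives c_1=-4, c_2=0.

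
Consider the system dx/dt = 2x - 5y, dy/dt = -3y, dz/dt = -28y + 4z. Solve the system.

x(t) = C_1e^(2t) + C_2e^(-3t), y(t) = C_2e^(-3t), z(t) = 4C_2e^(-3t) + C_3e^(4t)

Coefficient matrix A = [[2, -5, 0], [0, -3, 0], [0, -28, 4]].
det(A - λI) = 0 gives eigenvalues λ = 2, -3, 4.
For λ=2: eigenvector (1,0,0).
For λ=-3: eigenvector (1,1,4).
For λ=4: eigenvector (0,0,1).
General solution: C_1e^(2t)(1,0,0) + C_2e^(-3t)(1,1,4) + C_3e^(4t)(0,0,1).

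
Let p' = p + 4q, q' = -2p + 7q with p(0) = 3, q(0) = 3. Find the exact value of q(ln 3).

729

A = [[1,4],[-2,7]]; eigenvalues λ = 5, 3.
Eigenvectors: (1,1) for λ=5, (2,1) for λ=3.
From the initial condition, c_1 = 3, c_2 = 0.
q(ln 3) = (3)(3^5)(1) + (0)(3^3)(1) = 729.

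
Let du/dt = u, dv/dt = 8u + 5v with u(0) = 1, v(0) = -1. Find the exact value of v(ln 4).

A = [[1,0],[8,5]]; eigenvalues λ = 5, 1.
Eigenvectors: (0,-1) for λ=5, (1,-2) for λ=1.
From the initial condition, c_1 = -1, c_2 = 1.
v(ln 4) = (-1)(4^5)(-1) + (1)(4^1)(-2) = 1016.

1016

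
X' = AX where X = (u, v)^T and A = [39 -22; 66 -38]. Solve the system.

Coefficient matrix A = [[39, -22], [66, -38]].
Characteristic polynomial det(A - λI) = λ^2 - λ - 30 = 0.
Eigenvalues λ = -5, 6.
For λ=-5: (A-λI) row 1 is [44, -22], so an eigenvector is (-1, -2).
For λ=6: (A-λI) row 1 is [33, -22], so an eigenvector is (-2, -3).
General solution: K_1e^(-5t)(-1,-2) + K_2e^(6t)(-2,-3).

u(t) = -K_1e^(-5t) - 2K_2e^(6t), v(t) = -2K_1e^(-5t) - 3K_2e^(6t)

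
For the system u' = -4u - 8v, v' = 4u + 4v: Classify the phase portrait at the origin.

A = [[-4,-8],[4,4]]; det(A-λI) = λ^2 + 16.
λ = 0 ± 4i: zero real part.

center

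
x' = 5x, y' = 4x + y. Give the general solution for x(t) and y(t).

x(t) = -C_1e^(5t), y(t) = -C_1e^(5t) + C_2e^(t)

Coefficient matrix A = [[5, 0], [4, 1]].
Characteristic polynomial det(A - λI) = λ^2 - 6λ + 5 = 0.
Eigenvalues λ = 5, 1.
For λ=5: (A-λI) row 2 is [4, -4], so an eigenvector is (-1, -1).
For λ=1: (A-λI) row 1 is [4, 0], so an eigenvector is (0, 1).
General solution: C_1e^(5t)(-1,-1) + C_2e^(t)(0,1).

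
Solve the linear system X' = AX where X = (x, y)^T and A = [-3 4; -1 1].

Coefficient matrix A = [[-3, 4], [-1, 1]].
Characteristic polynomial det(A - λI) = λ^2 + 2λ + 1 = 0.
Single eigenvalue λ = -1 with algebraic multiplicity 2.
Eigenvector v = (-2,-1); generalized eigenvector w with (A-λI)w=v is (3,1).
General solution: e^(-t)[c_1·v + c_2·(t·v + w)].

x(t) = -2c_1e^(-t) - 2c_2te^(-t) + 3c_2e^(-t), y(t) = -c_1e^(-t) - c_2te^(-t) + c_2e^(-t)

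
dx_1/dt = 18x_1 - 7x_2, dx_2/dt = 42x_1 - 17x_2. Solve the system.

Coefficient matrix A = [[18, -7], [42, -17]].
Characteristic polynomial det(A - λI) = λ^2 - λ - 12 = 0.
Eigenvalues λ = -3, 4.
For λ=-3: (A-λI) row 1 is [21, -7], so an eigenvector is (-1, -3).
For λ=4: (A-λI) row 1 is [14, -7], so an eigenvector is (1, 2).
General solution: K_1e^(-3t)(-1,-3) + K_2e^(4t)(1,2).

x_1(t) = -K_1e^(-3t) + K_2e^(4t), x_2(t) = -3K_1e^(-3t) + 2K_2e^(4t)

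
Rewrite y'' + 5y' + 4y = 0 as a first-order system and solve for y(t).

y(t) = C_1e^(-t) + C_2e^(-4t)

Let x_1 = y, x_2 = y'. Then x_1' = x_2 and x_2' = -4x_1 - 5x_2.
A = [[0,1],[-4,-5]]; det(A-λI) = λ^2 + 5λ + 4.
Eigenvalues λ = -1, -4 with eigenvectors (1,-1), (1,-4).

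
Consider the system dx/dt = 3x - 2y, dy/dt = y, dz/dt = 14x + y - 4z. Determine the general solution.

x(t) = -C_2e^(3t) + C_3e^(t), y(t) = C_3e^(t), z(t) = C_1e^(-4t) - 2C_2e^(3t) + 3C_3e^(t)

Coefficient matrix A = [[3, -2, 0], [0, 1, 0], [14, 1, -4]].
det(A - λI) = 0 gives eigenvalues λ = -4, 3, 1.
For λ=-4: eigenvector (0,0,1).
For λ=3: eigenvector (-1,0,-2).
For λ=1: eigenvector (1,1,3).
General solution: C_1e^(-4t)(0,0,1) + C_2e^(3t)(-1,0,-2) + C_3e^(t)(1,1,3).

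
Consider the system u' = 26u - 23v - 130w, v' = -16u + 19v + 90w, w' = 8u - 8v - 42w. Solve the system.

Coefficient matrix A = [[26, -23, -130], [-16, 19, 90], [8, -8, -42]].
det(A - λI) = 0 gives eigenvalues λ = 2, 3, -2.
For λ=2: eigenvector (7,-4,2).
For λ=3: eigenvector (1,1,0).
For λ=-2: eigenvector (3,-2,1).
General solution: K_1e^(2t)(7,-4,2) + K_2e^(3t)(1,1,0) + K_3e^(-2t)(3,-2,1).

u(t) = 7K_1e^(2t) + K_2e^(3t) + 3K_3e^(-2t), v(t) = -4K_1e^(2t) + K_2e^(3t) - 2K_3e^(-2t), w(t) = 2K_1e^(2t) + K_3e^(-2t)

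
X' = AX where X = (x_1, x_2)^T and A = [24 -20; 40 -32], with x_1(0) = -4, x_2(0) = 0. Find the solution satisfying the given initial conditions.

Coefficient matrix A = [[24, -20], [40, -32]].
Characteristic polynomial det(A - λI) = λ^2 + 8λ + 32 = 0.
Eigenvalues λ = -4 ± 4i (complex conjugate pair).
For λ=-4+4i: an eigenvector is (-1,-1) - i(-2,-3) = (-1 + 2i, -1 + 3i).
A real fundamental pair from Re and Im of e^((-4+4i)t)v: X_1 = e^(-4t)(cos(4t)·(-1,-1) + sin(4t)·(-2,-3)), X_2 = e^(-4t)(sin(4t)·(-1,-1) - cos(4t)·(-2,-3)).
General solution: C_1X_1 + C_2X_2.
Applying x_1(0)=-4, x_2(0)=0 gives C_1=12, C_2=4.

x_1(t) = -28e^(-4t)sin(4t) - 4e^(-4t)cos(4t), x_2(t) = -40e^(-4t)sin(4t)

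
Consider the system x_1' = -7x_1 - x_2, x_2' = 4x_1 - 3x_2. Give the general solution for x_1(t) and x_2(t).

Coefficient matrix A = [[-7, -1], [4, -3]].
Characteristic polynomial det(A - λI) = λ^2 + 10λ + 25 = 0.
Single eigenvalue λ = -5 with algebraic multiplicity 2.
Eigenvector v = (1,-2); generalized eigenvector w with (A-λI)w=v is (-2,3).
General solution: e^(-5t)[C_1·v + C_2·(t·v + w)].

x_1(t) = C_1e^(-5t) + C_2te^(-5t) - 2C_2e^(-5t), x_2(t) = -2C_1e^(-5t) - 2C_2te^(-5t) + 3C_2e^(-5t)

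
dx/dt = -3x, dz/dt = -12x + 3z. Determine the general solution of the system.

x(t) = -C_1e^(-3t), z(t) = -2C_1e^(-3t) - C_2e^(3t)

Coefficient matrix A = [[-3, 0], [-12, 3]].
Characteristic polynomial det(A - λI) = λ^2 - 9 = 0.
Eigenvalues λ = -3, 3.
For λ=-3: (A-λI) row 2 is [-12, 6], so an eigenvector is (-1, -2).
For λ=3: (A-λI) row 1 is [-6, 0], so an eigenvector is (0, -1).
General solution: C_1e^(-3t)(-1,-2) + C_2e^(3t)(0,-1).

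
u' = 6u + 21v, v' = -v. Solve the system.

Coefficient matrix A = [[6, 21], [0, -1]].
Characteristic polynomial det(A - λI) = λ^2 - 5λ - 6 = 0.
Eigenvalues λ = 6, -1.
For λ=6: (A-λI) row 1 is [0, 21], so an eigenvector is (-1, 0).
For λ=-1: (A-λI) row 1 is [7, 21], so an eigenvector is (-3, 1).
General solution: C_1e^(6t)(-1,0) + C_2e^(-t)(-3,1).

u(t) = -C_1e^(6t) - 3C_2e^(-t), v(t) = C_2e^(-t)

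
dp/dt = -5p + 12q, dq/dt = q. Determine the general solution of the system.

Coefficient matrix A = [[-5, 12], [0, 1]].
Characteristic polynomial det(A - λI) = λ^2 + 4λ - 5 = 0.
Eigenvalues λ = -5, 1.
For λ=-5: (A-λI) row 1 is [0, 12], so an eigenvector is (-1, 0).
For λ=1: (A-λI) row 1 is [-6, 12], so an eigenvector is (-2, -1).
General solution: K_1e^(-5t)(-1,0) + K_2e^(t)(-2,-1).

p(t) = -K_1e^(-5t) - 2K_2e^(t), q(t) = -K_2e^(t)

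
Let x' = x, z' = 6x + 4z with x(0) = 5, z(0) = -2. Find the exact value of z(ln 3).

A = [[1,0],[6,4]]; eigenvalues λ = 1, 4.
Eigenvectors: (1,-2) for λ=1, (0,-1) for λ=4.
From the initial condition, c_1 = 5, c_2 = -8.
z(ln 3) = (5)(3^1)(-2) + (-8)(3^4)(-1) = 618.

618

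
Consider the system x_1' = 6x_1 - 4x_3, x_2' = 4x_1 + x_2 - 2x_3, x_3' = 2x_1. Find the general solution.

x_1(t) = -K_1e^(2t) + 2K_2e^(4t), x_2(t) = -2K_1e^(2t) + 2K_2e^(4t) + K_3e^(t), x_3(t) = -K_1e^(2t) + K_2e^(4t)

Coefficient matrix A = [[6, 0, -4], [4, 1, -2], [2, 0, 0]].
det(A - λI) = 0 gives eigenvalues λ = 2, 4, 1.
For λ=2: eigenvector (-1,-2,-1).
For λ=4: eigenvector (2,2,1).
For λ=1: eigenvector (0,1,0).
General solution: K_1e^(2t)(-1,-2,-1) + K_2e^(4t)(2,2,1) + K_3e^(t)(0,1,0).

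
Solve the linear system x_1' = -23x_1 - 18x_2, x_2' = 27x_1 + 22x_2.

Coefficient matrix A = [[-23, -18], [27, 22]].
Characteristic polynomial det(A - λI) = λ^2 + λ - 20 = 0.
Eigenvalues λ = -5, 4.
For λ=-5: (A-λI) row 1 is [-18, -18], so an eigenvector is (1, -1).
For λ=4: (A-λI) row 1 is [-27, -18], so an eigenvector is (2, -3).
General solution: C_1e^(-5t)(1,-1) + C_2e^(4t)(2,-3).

x_1(t) = C_1e^(-5t) + 2C_2e^(4t), x_2(t) = -C_1e^(-5t) - 3C_2e^(4t)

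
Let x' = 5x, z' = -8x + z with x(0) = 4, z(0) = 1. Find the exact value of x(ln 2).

A = [[5,0],[-8,1]]; eigenvalues λ = 1, 5.
Eigenvectors: (0,-1) for λ=1, (1,-2) for λ=5.
From the initial condition, c_1 = -9, c_2 = 4.
x(ln 2) = (-9)(2^1)(0) + (4)(2^5)(1) = 128.

128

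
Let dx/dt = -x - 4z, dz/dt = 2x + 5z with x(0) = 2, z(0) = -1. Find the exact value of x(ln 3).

6

A = [[-1,-4],[2,5]]; eigenvalues λ = 1, 3.
Eigenvectors: (2,-1) for λ=1, (-1,1) for λ=3.
From the initial condition, c_1 = 1, c_2 = 0.
x(ln 3) = (1)(3^1)(2) + (0)(3^3)(-1) = 6.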